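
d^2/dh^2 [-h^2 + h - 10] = -2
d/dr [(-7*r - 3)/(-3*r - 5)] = 26/(3*r + 5)^2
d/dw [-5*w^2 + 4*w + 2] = 4 - 10*w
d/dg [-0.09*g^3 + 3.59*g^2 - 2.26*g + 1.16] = -0.27*g^2 + 7.18*g - 2.26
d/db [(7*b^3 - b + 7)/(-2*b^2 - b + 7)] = b*(-14*b^3 - 14*b^2 + 145*b + 28)/(4*b^4 + 4*b^3 - 27*b^2 - 14*b + 49)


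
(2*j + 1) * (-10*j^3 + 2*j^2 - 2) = -20*j^4 - 6*j^3 + 2*j^2 - 4*j - 2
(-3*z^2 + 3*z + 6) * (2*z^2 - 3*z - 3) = -6*z^4 + 15*z^3 + 12*z^2 - 27*z - 18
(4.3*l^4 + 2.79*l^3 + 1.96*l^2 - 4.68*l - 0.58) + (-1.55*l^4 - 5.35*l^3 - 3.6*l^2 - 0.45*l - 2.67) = 2.75*l^4 - 2.56*l^3 - 1.64*l^2 - 5.13*l - 3.25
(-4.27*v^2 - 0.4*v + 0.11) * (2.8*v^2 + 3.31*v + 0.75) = -11.956*v^4 - 15.2537*v^3 - 4.2185*v^2 + 0.0641*v + 0.0825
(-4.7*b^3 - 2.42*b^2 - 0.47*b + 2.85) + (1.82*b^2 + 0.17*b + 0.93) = -4.7*b^3 - 0.6*b^2 - 0.3*b + 3.78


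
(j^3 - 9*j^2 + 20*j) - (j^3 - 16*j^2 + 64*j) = 7*j^2 - 44*j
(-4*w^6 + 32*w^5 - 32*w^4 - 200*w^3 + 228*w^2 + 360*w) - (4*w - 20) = -4*w^6 + 32*w^5 - 32*w^4 - 200*w^3 + 228*w^2 + 356*w + 20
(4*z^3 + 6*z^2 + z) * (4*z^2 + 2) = 16*z^5 + 24*z^4 + 12*z^3 + 12*z^2 + 2*z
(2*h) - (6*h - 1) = 1 - 4*h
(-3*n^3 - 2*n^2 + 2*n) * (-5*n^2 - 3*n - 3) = 15*n^5 + 19*n^4 + 5*n^3 - 6*n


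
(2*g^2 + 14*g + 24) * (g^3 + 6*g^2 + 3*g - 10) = 2*g^5 + 26*g^4 + 114*g^3 + 166*g^2 - 68*g - 240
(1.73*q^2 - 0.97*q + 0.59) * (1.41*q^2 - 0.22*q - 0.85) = 2.4393*q^4 - 1.7483*q^3 - 0.4252*q^2 + 0.6947*q - 0.5015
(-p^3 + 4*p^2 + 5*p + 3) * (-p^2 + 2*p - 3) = p^5 - 6*p^4 + 6*p^3 - 5*p^2 - 9*p - 9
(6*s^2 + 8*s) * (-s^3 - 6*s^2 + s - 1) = -6*s^5 - 44*s^4 - 42*s^3 + 2*s^2 - 8*s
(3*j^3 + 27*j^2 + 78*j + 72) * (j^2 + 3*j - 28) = 3*j^5 + 36*j^4 + 75*j^3 - 450*j^2 - 1968*j - 2016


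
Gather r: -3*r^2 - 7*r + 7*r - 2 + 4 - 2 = -3*r^2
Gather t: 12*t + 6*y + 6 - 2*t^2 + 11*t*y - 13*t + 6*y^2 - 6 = -2*t^2 + t*(11*y - 1) + 6*y^2 + 6*y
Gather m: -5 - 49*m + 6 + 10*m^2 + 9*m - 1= 10*m^2 - 40*m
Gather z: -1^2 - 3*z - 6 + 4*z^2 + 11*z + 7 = 4*z^2 + 8*z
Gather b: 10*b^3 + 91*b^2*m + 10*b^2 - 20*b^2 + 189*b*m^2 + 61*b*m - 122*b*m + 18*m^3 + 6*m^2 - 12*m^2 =10*b^3 + b^2*(91*m - 10) + b*(189*m^2 - 61*m) + 18*m^3 - 6*m^2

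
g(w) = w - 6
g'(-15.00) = 1.00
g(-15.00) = -21.00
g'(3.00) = 1.00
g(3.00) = -3.00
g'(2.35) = 1.00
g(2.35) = -3.65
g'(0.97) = 1.00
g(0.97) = -5.03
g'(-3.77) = 1.00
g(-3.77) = -9.77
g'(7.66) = 1.00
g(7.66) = 1.66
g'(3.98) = 1.00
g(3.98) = -2.02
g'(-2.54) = 1.00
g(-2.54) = -8.54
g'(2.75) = 1.00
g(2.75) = -3.25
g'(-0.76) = 1.00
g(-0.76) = -6.76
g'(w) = 1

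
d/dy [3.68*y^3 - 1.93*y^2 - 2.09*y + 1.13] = 11.04*y^2 - 3.86*y - 2.09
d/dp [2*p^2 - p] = 4*p - 1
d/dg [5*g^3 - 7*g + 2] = 15*g^2 - 7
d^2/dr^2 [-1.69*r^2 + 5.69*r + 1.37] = -3.38000000000000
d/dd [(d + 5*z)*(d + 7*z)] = 2*d + 12*z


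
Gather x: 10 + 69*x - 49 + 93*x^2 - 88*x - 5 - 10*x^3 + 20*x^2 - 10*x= -10*x^3 + 113*x^2 - 29*x - 44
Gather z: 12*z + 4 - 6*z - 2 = 6*z + 2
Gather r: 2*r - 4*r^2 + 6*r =-4*r^2 + 8*r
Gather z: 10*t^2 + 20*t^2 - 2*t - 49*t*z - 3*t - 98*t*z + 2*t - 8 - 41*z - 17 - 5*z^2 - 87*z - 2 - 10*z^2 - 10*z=30*t^2 - 3*t - 15*z^2 + z*(-147*t - 138) - 27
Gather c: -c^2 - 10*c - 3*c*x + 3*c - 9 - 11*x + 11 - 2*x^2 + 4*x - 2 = -c^2 + c*(-3*x - 7) - 2*x^2 - 7*x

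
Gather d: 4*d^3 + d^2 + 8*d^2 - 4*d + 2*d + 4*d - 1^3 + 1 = 4*d^3 + 9*d^2 + 2*d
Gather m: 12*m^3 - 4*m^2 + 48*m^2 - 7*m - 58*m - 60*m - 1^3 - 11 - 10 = 12*m^3 + 44*m^2 - 125*m - 22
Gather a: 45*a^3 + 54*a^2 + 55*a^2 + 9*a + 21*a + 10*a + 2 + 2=45*a^3 + 109*a^2 + 40*a + 4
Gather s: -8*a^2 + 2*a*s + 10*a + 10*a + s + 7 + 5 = -8*a^2 + 20*a + s*(2*a + 1) + 12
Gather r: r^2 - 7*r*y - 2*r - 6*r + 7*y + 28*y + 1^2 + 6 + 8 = r^2 + r*(-7*y - 8) + 35*y + 15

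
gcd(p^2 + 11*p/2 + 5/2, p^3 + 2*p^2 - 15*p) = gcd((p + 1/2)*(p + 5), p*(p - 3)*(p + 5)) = p + 5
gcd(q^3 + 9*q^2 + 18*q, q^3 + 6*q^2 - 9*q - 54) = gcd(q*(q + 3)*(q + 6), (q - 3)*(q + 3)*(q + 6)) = q^2 + 9*q + 18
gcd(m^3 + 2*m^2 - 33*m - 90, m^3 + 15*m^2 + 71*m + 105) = m^2 + 8*m + 15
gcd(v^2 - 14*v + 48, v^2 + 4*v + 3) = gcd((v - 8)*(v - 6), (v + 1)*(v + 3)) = 1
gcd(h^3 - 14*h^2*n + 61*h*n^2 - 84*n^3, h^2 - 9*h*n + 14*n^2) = h - 7*n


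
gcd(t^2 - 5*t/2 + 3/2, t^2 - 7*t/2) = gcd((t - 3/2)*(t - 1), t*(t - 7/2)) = 1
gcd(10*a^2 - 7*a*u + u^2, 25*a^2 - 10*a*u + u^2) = -5*a + u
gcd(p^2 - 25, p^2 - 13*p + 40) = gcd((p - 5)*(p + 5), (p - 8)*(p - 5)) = p - 5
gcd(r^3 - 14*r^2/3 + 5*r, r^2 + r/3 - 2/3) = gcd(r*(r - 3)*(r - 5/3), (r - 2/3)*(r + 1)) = 1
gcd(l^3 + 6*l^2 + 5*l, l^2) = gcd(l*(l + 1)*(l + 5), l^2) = l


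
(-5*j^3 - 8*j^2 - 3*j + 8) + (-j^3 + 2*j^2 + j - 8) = -6*j^3 - 6*j^2 - 2*j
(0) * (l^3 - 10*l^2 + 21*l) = 0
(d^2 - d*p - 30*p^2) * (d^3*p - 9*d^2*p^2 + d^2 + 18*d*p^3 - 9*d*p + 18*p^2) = d^5*p - 10*d^4*p^2 + d^4 - 3*d^3*p^3 - 10*d^3*p + 252*d^2*p^4 - 3*d^2*p^2 - 540*d*p^5 + 252*d*p^3 - 540*p^4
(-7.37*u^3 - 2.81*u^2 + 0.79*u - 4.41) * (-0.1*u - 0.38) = 0.737*u^4 + 3.0816*u^3 + 0.9888*u^2 + 0.1408*u + 1.6758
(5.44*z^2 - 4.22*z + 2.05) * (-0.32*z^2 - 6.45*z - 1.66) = -1.7408*z^4 - 33.7376*z^3 + 17.5326*z^2 - 6.2173*z - 3.403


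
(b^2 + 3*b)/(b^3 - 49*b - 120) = b/(b^2 - 3*b - 40)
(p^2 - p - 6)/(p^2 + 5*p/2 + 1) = 2*(p - 3)/(2*p + 1)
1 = 1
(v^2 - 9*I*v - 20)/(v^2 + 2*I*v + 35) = (v - 4*I)/(v + 7*I)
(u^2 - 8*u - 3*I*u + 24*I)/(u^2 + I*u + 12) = (u - 8)/(u + 4*I)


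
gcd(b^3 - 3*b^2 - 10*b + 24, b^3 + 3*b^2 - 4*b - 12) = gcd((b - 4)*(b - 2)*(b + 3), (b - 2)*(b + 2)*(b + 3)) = b^2 + b - 6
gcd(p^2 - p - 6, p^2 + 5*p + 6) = p + 2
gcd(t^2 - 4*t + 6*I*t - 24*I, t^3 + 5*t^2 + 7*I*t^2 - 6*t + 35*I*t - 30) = t + 6*I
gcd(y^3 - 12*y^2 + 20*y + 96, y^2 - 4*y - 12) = y^2 - 4*y - 12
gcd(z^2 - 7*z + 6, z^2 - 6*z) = z - 6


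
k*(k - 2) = k^2 - 2*k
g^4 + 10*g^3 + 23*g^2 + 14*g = g*(g + 1)*(g + 2)*(g + 7)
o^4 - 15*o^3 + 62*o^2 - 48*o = o*(o - 8)*(o - 6)*(o - 1)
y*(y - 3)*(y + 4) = y^3 + y^2 - 12*y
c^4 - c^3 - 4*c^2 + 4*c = c*(c - 2)*(c - 1)*(c + 2)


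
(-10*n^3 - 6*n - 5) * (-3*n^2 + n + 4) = 30*n^5 - 10*n^4 - 22*n^3 + 9*n^2 - 29*n - 20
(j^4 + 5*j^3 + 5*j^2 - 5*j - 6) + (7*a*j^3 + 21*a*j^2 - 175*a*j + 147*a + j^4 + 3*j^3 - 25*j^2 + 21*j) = 7*a*j^3 + 21*a*j^2 - 175*a*j + 147*a + 2*j^4 + 8*j^3 - 20*j^2 + 16*j - 6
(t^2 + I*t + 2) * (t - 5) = t^3 - 5*t^2 + I*t^2 + 2*t - 5*I*t - 10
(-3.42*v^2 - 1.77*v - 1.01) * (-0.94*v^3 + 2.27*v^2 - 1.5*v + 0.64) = 3.2148*v^5 - 6.0996*v^4 + 2.0615*v^3 - 1.8265*v^2 + 0.3822*v - 0.6464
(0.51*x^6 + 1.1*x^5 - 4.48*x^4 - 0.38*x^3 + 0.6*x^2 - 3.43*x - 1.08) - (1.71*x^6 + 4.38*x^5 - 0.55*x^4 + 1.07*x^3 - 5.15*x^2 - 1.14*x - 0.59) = -1.2*x^6 - 3.28*x^5 - 3.93*x^4 - 1.45*x^3 + 5.75*x^2 - 2.29*x - 0.49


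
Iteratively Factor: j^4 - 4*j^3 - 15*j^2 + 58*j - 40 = (j + 4)*(j^3 - 8*j^2 + 17*j - 10) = (j - 2)*(j + 4)*(j^2 - 6*j + 5) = (j - 5)*(j - 2)*(j + 4)*(j - 1)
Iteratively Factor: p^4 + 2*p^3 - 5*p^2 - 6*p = (p - 2)*(p^3 + 4*p^2 + 3*p) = (p - 2)*(p + 3)*(p^2 + p) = p*(p - 2)*(p + 3)*(p + 1)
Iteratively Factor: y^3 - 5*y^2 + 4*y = (y - 1)*(y^2 - 4*y) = (y - 4)*(y - 1)*(y)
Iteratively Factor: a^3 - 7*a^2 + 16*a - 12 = (a - 2)*(a^2 - 5*a + 6) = (a - 2)^2*(a - 3)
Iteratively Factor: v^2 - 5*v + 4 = (v - 1)*(v - 4)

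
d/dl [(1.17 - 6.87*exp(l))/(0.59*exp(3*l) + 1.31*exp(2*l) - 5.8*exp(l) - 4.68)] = (8.1066*exp(3*l) + 6.9288*exp(2*l) - 3.0654*exp(l) + 38.9376)*exp(l)/(0.3481*exp(6*l) + 1.5458*exp(5*l) - 5.1279*exp(4*l) - 20.7184*exp(3*l) + 21.3784*exp(2*l) + 54.288*exp(l) + 21.9024)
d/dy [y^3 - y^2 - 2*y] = 3*y^2 - 2*y - 2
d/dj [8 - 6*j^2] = -12*j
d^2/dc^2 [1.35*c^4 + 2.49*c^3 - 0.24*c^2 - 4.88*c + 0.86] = 16.2*c^2 + 14.94*c - 0.48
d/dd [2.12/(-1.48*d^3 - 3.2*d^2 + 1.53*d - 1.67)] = (9.4128*d^2 + 13.568*d - 3.2436)/(1.48*d^3 + 3.2*d^2 - 1.53*d + 1.67)^2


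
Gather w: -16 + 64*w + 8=64*w - 8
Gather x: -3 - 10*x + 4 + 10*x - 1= 0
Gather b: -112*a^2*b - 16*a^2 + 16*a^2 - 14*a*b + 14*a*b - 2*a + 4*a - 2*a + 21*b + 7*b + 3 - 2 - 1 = b*(28 - 112*a^2)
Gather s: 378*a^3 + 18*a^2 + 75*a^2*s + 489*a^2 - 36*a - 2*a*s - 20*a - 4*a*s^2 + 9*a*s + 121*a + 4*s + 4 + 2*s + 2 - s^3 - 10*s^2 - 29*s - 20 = 378*a^3 + 507*a^2 + 65*a - s^3 + s^2*(-4*a - 10) + s*(75*a^2 + 7*a - 23) - 14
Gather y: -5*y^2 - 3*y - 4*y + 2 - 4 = -5*y^2 - 7*y - 2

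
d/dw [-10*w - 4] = -10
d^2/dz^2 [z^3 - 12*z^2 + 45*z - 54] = 6*z - 24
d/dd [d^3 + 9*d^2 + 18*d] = 3*d^2 + 18*d + 18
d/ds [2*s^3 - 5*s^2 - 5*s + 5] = 6*s^2 - 10*s - 5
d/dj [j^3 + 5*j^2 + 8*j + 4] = 3*j^2 + 10*j + 8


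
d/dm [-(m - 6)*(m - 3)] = 9 - 2*m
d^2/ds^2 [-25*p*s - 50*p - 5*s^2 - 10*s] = -10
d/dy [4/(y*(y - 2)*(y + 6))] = 4*(-3*y^2 - 8*y + 12)/(y^2*(y^4 + 8*y^3 - 8*y^2 - 96*y + 144))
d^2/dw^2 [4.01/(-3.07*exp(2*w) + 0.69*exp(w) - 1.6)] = (-4.01*(6.14*exp(w) - 0.69)*(12.28*exp(w) - 1.38)*exp(w) + (49.2428*exp(w) - 2.7669)*(3.07*exp(2*w) - 0.69*exp(w) + 1.6))*exp(w)/(3.07*exp(2*w) - 0.69*exp(w) + 1.6)^3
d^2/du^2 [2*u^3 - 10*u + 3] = 12*u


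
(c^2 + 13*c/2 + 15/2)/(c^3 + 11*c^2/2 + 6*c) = (c + 5)/(c*(c + 4))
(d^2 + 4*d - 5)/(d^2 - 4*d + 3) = (d + 5)/(d - 3)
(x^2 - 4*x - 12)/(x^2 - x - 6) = (x - 6)/(x - 3)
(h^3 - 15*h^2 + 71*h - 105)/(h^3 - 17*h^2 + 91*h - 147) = (h - 5)/(h - 7)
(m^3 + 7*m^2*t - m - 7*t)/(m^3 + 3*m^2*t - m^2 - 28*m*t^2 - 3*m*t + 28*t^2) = (-m - 1)/(-m + 4*t)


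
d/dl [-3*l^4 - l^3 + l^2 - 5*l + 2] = -12*l^3 - 3*l^2 + 2*l - 5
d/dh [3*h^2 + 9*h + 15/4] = 6*h + 9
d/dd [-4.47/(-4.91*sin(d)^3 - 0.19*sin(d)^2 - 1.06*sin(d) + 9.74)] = (-1.6986*sin(d) + 32.92155*cos(2*d) - 37.65975)*cos(d)/(4.91*sin(d)^3 + 0.19*sin(d)^2 + 1.06*sin(d) - 9.74)^2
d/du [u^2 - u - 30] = 2*u - 1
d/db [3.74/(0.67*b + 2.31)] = -2.5058/(0.67*b + 2.31)^2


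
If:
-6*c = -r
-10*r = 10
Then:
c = -1/6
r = -1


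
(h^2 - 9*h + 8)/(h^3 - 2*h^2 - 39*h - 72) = (h - 1)/(h^2 + 6*h + 9)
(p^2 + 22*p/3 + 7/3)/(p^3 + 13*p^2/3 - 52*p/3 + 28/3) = (3*p + 1)/(3*p^2 - 8*p + 4)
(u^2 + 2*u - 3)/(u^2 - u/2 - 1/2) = 2*(u + 3)/(2*u + 1)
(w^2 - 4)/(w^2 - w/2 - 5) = 2*(w - 2)/(2*w - 5)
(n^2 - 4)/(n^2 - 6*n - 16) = (n - 2)/(n - 8)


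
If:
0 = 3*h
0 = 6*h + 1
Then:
No Solution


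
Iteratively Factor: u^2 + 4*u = (u)*(u + 4)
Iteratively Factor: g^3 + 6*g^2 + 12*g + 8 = (g + 2)*(g^2 + 4*g + 4) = (g + 2)^2*(g + 2)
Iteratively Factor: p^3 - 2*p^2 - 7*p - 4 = (p + 1)*(p^2 - 3*p - 4) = (p + 1)^2*(p - 4)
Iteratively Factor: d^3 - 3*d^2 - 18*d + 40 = (d - 2)*(d^2 - d - 20) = (d - 5)*(d - 2)*(d + 4)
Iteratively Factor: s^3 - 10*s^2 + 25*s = (s)*(s^2 - 10*s + 25) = s*(s - 5)*(s - 5)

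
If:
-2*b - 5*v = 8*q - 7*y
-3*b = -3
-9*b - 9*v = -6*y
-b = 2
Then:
No Solution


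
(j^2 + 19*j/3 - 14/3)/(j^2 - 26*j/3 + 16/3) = (j + 7)/(j - 8)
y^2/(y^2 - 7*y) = y/(y - 7)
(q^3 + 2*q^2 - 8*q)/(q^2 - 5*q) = (q^2 + 2*q - 8)/(q - 5)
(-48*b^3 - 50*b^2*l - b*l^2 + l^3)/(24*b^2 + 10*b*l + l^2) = (-8*b^2 - 7*b*l + l^2)/(4*b + l)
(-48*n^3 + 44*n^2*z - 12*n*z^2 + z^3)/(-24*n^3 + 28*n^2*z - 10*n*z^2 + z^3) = (-4*n + z)/(-2*n + z)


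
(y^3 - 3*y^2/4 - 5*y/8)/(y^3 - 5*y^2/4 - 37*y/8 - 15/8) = y*(4*y - 5)/(4*y^2 - 7*y - 15)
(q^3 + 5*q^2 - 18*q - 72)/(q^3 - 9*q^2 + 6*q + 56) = (q^2 + 9*q + 18)/(q^2 - 5*q - 14)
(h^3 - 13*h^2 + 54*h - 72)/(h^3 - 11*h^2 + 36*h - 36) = (h - 4)/(h - 2)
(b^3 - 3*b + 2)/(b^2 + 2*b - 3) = (b^2 + b - 2)/(b + 3)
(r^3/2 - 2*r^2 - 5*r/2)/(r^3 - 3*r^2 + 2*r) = (r^2 - 4*r - 5)/(2*(r^2 - 3*r + 2))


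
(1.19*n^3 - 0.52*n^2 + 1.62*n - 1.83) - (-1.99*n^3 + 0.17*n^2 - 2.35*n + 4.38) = 3.18*n^3 - 0.69*n^2 + 3.97*n - 6.21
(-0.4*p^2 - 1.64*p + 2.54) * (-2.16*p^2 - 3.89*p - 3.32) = 0.864*p^4 + 5.0984*p^3 + 2.2212*p^2 - 4.4358*p - 8.4328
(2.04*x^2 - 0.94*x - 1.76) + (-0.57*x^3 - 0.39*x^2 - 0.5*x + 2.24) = -0.57*x^3 + 1.65*x^2 - 1.44*x + 0.48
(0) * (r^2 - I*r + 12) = 0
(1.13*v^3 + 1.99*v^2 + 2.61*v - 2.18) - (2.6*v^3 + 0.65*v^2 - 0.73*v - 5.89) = -1.47*v^3 + 1.34*v^2 + 3.34*v + 3.71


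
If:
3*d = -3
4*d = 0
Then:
No Solution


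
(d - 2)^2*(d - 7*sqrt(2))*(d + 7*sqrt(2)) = d^4 - 4*d^3 - 94*d^2 + 392*d - 392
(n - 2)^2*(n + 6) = n^3 + 2*n^2 - 20*n + 24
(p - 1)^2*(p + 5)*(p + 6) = p^4 + 9*p^3 + 9*p^2 - 49*p + 30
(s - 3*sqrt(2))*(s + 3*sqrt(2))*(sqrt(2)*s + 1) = sqrt(2)*s^3 + s^2 - 18*sqrt(2)*s - 18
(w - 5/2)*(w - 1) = w^2 - 7*w/2 + 5/2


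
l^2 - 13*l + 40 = (l - 8)*(l - 5)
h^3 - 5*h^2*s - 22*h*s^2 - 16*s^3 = (h - 8*s)*(h + s)*(h + 2*s)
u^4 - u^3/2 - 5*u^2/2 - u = u*(u - 2)*(u + 1/2)*(u + 1)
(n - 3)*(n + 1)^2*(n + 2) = n^4 + n^3 - 7*n^2 - 13*n - 6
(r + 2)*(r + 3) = r^2 + 5*r + 6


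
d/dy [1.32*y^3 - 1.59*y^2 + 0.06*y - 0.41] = 3.96*y^2 - 3.18*y + 0.06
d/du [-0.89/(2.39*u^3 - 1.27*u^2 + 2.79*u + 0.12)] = (6.3813*u^2 - 2.2606*u + 2.4831)/(2.39*u^3 - 1.27*u^2 + 2.79*u + 0.12)^2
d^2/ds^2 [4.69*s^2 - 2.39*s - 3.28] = 9.38000000000000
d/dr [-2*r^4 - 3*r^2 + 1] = -8*r^3 - 6*r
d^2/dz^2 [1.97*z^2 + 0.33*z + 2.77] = 3.94000000000000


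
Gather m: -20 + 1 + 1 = -18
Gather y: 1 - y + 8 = 9 - y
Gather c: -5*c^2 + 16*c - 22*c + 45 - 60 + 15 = -5*c^2 - 6*c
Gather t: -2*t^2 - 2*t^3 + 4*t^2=-2*t^3 + 2*t^2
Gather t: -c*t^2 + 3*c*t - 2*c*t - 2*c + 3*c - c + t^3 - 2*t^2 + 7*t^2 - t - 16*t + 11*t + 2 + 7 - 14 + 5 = t^3 + t^2*(5 - c) + t*(c - 6)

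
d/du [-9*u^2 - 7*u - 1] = -18*u - 7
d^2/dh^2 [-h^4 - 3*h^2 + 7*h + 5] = -12*h^2 - 6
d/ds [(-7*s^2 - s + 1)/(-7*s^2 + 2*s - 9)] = 7*(-3*s^2 + 20*s + 1)/(49*s^4 - 28*s^3 + 130*s^2 - 36*s + 81)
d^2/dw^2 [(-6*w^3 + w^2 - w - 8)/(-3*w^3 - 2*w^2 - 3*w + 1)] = 10*(-9*w^6 - 27*w^5 + 117*w^4 + 86*w^3 + 54*w^2 + 48*w + 18)/(27*w^9 + 54*w^8 + 117*w^7 + 89*w^6 + 81*w^5 - 12*w^4 - 21*w^2 + 9*w - 1)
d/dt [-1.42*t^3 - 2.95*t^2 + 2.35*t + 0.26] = -4.26*t^2 - 5.9*t + 2.35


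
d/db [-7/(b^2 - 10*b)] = 14*(b - 5)/(b^2*(b - 10)^2)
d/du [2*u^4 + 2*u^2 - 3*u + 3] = 8*u^3 + 4*u - 3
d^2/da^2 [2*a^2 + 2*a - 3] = 4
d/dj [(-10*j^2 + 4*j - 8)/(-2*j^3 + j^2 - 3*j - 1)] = 2*(-10*j^4 + 8*j^3 - 11*j^2 + 18*j - 14)/(4*j^6 - 4*j^5 + 13*j^4 - 2*j^3 + 7*j^2 + 6*j + 1)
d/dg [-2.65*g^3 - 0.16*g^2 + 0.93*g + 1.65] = -7.95*g^2 - 0.32*g + 0.93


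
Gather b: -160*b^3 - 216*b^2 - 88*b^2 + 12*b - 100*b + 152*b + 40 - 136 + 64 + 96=-160*b^3 - 304*b^2 + 64*b + 64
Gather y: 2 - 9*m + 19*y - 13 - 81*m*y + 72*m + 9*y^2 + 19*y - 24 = 63*m + 9*y^2 + y*(38 - 81*m) - 35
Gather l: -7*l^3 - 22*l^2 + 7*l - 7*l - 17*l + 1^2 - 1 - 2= -7*l^3 - 22*l^2 - 17*l - 2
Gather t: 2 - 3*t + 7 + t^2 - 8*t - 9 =t^2 - 11*t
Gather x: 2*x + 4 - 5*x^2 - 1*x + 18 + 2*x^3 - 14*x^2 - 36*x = 2*x^3 - 19*x^2 - 35*x + 22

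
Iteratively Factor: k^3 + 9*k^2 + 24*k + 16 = (k + 1)*(k^2 + 8*k + 16) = (k + 1)*(k + 4)*(k + 4)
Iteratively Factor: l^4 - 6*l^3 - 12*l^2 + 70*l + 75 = (l - 5)*(l^3 - l^2 - 17*l - 15) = (l - 5)*(l + 3)*(l^2 - 4*l - 5) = (l - 5)*(l + 1)*(l + 3)*(l - 5)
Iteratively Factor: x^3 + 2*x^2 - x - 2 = (x + 2)*(x^2 - 1) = (x - 1)*(x + 2)*(x + 1)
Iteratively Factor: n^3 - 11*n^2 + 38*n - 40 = (n - 5)*(n^2 - 6*n + 8) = (n - 5)*(n - 2)*(n - 4)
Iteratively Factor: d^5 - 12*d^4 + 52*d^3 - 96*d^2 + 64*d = (d - 2)*(d^4 - 10*d^3 + 32*d^2 - 32*d) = (d - 4)*(d - 2)*(d^3 - 6*d^2 + 8*d) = (d - 4)^2*(d - 2)*(d^2 - 2*d) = (d - 4)^2*(d - 2)^2*(d)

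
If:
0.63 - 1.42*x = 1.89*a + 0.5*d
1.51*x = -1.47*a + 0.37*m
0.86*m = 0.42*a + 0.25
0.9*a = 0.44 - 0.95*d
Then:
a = 1.46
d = -0.92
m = 1.00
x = -1.17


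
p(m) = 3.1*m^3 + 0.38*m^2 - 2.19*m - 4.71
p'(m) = 9.3*m^2 + 0.76*m - 2.19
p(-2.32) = -36.29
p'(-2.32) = 46.10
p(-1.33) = -8.42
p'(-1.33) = 13.25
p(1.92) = 14.43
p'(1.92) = 33.55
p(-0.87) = -4.56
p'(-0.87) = 4.19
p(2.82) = 61.66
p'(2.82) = 73.91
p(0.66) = -5.10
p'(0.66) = 2.36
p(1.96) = 15.80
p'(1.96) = 35.03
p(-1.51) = -11.21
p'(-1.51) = 17.87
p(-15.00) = -10348.86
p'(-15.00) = 2078.91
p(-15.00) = -10348.86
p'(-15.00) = 2078.91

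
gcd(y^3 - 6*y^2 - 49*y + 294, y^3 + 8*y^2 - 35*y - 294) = y^2 + y - 42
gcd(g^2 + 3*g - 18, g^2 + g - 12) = g - 3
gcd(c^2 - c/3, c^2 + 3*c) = c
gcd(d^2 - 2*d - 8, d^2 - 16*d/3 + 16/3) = d - 4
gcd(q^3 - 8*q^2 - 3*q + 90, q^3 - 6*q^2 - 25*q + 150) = q^2 - 11*q + 30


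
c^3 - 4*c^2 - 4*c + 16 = (c - 4)*(c - 2)*(c + 2)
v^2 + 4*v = v*(v + 4)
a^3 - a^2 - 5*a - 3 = (a - 3)*(a + 1)^2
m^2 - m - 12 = (m - 4)*(m + 3)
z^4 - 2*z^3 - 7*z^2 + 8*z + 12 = (z - 3)*(z - 2)*(z + 1)*(z + 2)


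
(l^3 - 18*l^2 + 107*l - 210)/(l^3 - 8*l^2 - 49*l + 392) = (l^2 - 11*l + 30)/(l^2 - l - 56)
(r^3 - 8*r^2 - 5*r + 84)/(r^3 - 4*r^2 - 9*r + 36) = (r - 7)/(r - 3)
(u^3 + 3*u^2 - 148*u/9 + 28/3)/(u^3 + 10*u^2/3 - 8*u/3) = (u^2 + 11*u/3 - 14)/(u*(u + 4))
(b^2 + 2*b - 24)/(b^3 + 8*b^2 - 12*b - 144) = 1/(b + 6)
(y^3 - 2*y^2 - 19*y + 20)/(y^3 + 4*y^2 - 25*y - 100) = (y - 1)/(y + 5)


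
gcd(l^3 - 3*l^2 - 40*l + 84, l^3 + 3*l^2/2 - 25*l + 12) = l + 6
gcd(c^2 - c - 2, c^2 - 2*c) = c - 2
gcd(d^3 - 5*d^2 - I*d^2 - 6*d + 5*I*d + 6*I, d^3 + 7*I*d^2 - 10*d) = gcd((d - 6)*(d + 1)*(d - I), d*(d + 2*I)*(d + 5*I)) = 1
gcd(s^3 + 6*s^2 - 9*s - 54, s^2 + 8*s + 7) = 1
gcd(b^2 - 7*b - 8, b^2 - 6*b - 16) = b - 8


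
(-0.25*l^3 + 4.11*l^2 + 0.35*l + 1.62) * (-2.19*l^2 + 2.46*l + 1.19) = 0.5475*l^5 - 9.6159*l^4 + 9.0466*l^3 + 2.2041*l^2 + 4.4017*l + 1.9278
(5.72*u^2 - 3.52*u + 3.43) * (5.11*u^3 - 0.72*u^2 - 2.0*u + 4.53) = 29.2292*u^5 - 22.1056*u^4 + 8.6217*u^3 + 30.482*u^2 - 22.8056*u + 15.5379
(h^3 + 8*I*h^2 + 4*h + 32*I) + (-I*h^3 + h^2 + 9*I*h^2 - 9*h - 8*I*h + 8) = h^3 - I*h^3 + h^2 + 17*I*h^2 - 5*h - 8*I*h + 8 + 32*I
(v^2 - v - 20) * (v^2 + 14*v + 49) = v^4 + 13*v^3 + 15*v^2 - 329*v - 980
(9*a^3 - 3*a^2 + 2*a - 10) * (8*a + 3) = 72*a^4 + 3*a^3 + 7*a^2 - 74*a - 30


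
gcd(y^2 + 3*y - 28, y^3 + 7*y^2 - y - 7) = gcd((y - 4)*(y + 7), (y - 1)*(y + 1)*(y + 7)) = y + 7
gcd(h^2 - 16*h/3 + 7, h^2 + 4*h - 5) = 1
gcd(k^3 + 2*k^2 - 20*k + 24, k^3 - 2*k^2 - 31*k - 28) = 1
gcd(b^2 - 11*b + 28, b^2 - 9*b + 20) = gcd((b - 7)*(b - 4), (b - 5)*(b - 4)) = b - 4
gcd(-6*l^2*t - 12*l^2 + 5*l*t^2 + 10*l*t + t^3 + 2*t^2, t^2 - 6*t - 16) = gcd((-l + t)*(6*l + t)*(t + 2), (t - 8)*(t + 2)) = t + 2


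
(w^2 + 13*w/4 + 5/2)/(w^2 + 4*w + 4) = (w + 5/4)/(w + 2)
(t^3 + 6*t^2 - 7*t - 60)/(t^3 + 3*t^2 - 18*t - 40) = (t^2 + t - 12)/(t^2 - 2*t - 8)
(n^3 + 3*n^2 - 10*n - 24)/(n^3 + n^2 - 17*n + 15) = (n^2 + 6*n + 8)/(n^2 + 4*n - 5)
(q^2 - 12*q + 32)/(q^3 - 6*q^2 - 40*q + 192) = 1/(q + 6)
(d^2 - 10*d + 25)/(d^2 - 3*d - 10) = (d - 5)/(d + 2)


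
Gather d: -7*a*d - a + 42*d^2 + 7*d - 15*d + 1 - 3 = -a + 42*d^2 + d*(-7*a - 8) - 2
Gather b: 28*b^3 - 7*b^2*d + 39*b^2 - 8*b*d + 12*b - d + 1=28*b^3 + b^2*(39 - 7*d) + b*(12 - 8*d) - d + 1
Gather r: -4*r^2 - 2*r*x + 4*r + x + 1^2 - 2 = -4*r^2 + r*(4 - 2*x) + x - 1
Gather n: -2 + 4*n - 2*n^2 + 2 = -2*n^2 + 4*n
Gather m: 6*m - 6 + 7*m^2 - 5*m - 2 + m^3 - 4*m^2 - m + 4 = m^3 + 3*m^2 - 4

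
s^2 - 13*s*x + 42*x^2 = (s - 7*x)*(s - 6*x)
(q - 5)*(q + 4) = q^2 - q - 20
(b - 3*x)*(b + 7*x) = b^2 + 4*b*x - 21*x^2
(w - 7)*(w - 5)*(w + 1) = w^3 - 11*w^2 + 23*w + 35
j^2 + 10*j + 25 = (j + 5)^2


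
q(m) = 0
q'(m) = 0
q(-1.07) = 0.00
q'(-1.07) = 0.00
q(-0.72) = 0.00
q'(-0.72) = 0.00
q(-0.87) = 0.00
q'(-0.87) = 0.00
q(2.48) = 0.00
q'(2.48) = 0.00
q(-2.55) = 0.00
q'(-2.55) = 0.00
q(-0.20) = 0.00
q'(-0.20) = 0.00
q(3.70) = 0.00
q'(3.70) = 0.00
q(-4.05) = 0.00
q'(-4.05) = 0.00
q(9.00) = 0.00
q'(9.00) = 0.00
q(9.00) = 0.00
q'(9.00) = 0.00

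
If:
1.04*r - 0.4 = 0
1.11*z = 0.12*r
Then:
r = 0.38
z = 0.04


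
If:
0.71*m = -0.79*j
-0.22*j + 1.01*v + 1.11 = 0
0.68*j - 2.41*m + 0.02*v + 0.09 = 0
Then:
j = -0.02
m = 0.02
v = -1.10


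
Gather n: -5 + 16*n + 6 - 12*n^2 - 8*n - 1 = -12*n^2 + 8*n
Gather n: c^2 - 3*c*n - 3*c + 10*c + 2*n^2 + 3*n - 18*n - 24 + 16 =c^2 + 7*c + 2*n^2 + n*(-3*c - 15) - 8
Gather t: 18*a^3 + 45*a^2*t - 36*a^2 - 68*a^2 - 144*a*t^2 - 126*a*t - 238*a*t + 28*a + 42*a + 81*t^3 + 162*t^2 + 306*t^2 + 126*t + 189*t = 18*a^3 - 104*a^2 + 70*a + 81*t^3 + t^2*(468 - 144*a) + t*(45*a^2 - 364*a + 315)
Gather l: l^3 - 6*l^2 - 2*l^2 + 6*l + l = l^3 - 8*l^2 + 7*l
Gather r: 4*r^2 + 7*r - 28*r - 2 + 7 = 4*r^2 - 21*r + 5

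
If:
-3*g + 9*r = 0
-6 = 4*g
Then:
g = -3/2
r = -1/2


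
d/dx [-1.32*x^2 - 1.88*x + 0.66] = -2.64*x - 1.88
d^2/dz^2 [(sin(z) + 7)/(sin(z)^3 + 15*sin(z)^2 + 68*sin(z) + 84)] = 2*(-2*sin(z)^4 - 12*sin(z)^3 - 5*sin(z)^2 + 72*sin(z) + 52)/((sin(z) + 2)^3*(sin(z) + 6)^3)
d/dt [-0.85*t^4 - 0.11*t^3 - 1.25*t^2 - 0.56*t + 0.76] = -3.4*t^3 - 0.33*t^2 - 2.5*t - 0.56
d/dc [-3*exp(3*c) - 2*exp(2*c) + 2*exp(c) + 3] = (-9*exp(2*c) - 4*exp(c) + 2)*exp(c)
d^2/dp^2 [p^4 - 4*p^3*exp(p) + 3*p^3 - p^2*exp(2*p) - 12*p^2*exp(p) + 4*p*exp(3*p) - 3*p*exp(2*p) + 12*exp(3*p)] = -4*p^3*exp(p) - 4*p^2*exp(2*p) - 36*p^2*exp(p) + 12*p^2 + 36*p*exp(3*p) - 20*p*exp(2*p) - 72*p*exp(p) + 18*p + 132*exp(3*p) - 14*exp(2*p) - 24*exp(p)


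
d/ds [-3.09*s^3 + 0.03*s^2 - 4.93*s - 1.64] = -9.27*s^2 + 0.06*s - 4.93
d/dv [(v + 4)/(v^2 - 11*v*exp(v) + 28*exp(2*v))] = (v^2 - 11*v*exp(v) + (v + 4)*(11*v*exp(v) - 2*v - 56*exp(2*v) + 11*exp(v)) + 28*exp(2*v))/(v^2 - 11*v*exp(v) + 28*exp(2*v))^2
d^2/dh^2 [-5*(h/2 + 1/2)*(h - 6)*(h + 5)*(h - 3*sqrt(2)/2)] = -30*h^2 + 45*sqrt(2)*h/2 + 155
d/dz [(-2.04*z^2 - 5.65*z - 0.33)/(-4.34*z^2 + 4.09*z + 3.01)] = (-32.8646*z^2 - 15.1452*z - 15.6568)/(18.8356*z^4 - 35.5012*z^3 - 9.3987*z^2 + 24.6218*z + 9.0601)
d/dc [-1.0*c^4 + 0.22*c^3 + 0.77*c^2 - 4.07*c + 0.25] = -4.0*c^3 + 0.66*c^2 + 1.54*c - 4.07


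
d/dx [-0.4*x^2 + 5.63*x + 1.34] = 5.63 - 0.8*x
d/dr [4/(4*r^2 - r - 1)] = 4*(1 - 8*r)/(-4*r^2 + r + 1)^2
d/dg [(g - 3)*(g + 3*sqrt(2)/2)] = 2*g - 3 + 3*sqrt(2)/2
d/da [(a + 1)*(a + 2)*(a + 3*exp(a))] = 3*a^2*exp(a) + 3*a^2 + 15*a*exp(a) + 6*a + 15*exp(a) + 2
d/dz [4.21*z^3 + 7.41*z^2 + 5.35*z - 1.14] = 12.63*z^2 + 14.82*z + 5.35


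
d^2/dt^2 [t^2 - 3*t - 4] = 2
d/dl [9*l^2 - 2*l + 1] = 18*l - 2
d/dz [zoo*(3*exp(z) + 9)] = zoo*exp(z)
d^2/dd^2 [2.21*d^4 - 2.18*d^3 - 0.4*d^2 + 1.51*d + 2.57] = 26.52*d^2 - 13.08*d - 0.8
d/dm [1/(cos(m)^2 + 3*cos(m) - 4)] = (2*cos(m) + 3)*sin(m)/(cos(m)^2 + 3*cos(m) - 4)^2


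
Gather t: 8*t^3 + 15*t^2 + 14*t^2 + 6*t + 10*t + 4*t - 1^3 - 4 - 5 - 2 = 8*t^3 + 29*t^2 + 20*t - 12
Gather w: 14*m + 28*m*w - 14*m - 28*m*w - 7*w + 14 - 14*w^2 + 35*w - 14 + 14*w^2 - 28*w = 0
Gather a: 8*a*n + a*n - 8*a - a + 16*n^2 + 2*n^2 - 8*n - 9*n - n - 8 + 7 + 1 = a*(9*n - 9) + 18*n^2 - 18*n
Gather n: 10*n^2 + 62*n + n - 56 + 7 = 10*n^2 + 63*n - 49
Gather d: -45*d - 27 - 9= -45*d - 36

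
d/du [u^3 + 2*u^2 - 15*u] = 3*u^2 + 4*u - 15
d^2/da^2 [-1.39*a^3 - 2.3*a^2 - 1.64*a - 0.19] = -8.34*a - 4.6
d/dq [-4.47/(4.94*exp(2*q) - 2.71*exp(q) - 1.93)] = (44.1636*exp(q) - 12.1137)*exp(q)/(-4.94*exp(2*q) + 2.71*exp(q) + 1.93)^2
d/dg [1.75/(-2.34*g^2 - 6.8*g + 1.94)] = (8.19*g + 11.9)/(2.34*g^2 + 6.8*g - 1.94)^2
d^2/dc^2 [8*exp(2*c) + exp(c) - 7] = (32*exp(c) + 1)*exp(c)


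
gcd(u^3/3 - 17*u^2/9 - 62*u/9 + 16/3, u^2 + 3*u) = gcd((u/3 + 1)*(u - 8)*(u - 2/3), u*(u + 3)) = u + 3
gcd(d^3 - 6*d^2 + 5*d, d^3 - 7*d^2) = d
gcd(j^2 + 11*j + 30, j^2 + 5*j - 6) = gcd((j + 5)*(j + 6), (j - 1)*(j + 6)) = j + 6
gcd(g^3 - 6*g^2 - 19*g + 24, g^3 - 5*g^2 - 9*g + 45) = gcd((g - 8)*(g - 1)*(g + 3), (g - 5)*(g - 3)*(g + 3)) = g + 3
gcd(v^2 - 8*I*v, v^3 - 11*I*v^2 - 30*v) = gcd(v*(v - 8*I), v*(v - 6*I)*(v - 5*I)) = v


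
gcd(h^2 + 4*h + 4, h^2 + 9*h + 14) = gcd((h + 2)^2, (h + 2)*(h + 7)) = h + 2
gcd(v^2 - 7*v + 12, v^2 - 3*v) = v - 3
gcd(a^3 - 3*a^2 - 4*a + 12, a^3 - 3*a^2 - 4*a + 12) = a^3 - 3*a^2 - 4*a + 12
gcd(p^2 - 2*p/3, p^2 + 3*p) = p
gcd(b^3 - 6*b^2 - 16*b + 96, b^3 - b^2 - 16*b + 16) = b^2 - 16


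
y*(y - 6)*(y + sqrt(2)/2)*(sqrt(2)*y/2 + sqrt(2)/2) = sqrt(2)*y^4/2 - 5*sqrt(2)*y^3/2 + y^3/2 - 3*sqrt(2)*y^2 - 5*y^2/2 - 3*y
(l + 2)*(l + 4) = l^2 + 6*l + 8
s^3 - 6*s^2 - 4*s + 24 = (s - 6)*(s - 2)*(s + 2)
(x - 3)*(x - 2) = x^2 - 5*x + 6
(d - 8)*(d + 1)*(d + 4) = d^3 - 3*d^2 - 36*d - 32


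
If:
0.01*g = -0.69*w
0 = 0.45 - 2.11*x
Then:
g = -69.0*w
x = 0.21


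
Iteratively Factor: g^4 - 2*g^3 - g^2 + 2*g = (g - 1)*(g^3 - g^2 - 2*g) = (g - 1)*(g + 1)*(g^2 - 2*g) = g*(g - 1)*(g + 1)*(g - 2)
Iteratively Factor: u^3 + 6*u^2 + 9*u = (u + 3)*(u^2 + 3*u) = u*(u + 3)*(u + 3)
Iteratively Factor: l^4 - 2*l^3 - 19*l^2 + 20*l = (l)*(l^3 - 2*l^2 - 19*l + 20) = l*(l - 1)*(l^2 - l - 20) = l*(l - 5)*(l - 1)*(l + 4)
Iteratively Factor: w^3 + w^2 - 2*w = (w + 2)*(w^2 - w) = w*(w + 2)*(w - 1)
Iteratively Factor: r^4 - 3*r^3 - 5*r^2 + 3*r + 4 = (r - 1)*(r^3 - 2*r^2 - 7*r - 4) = (r - 4)*(r - 1)*(r^2 + 2*r + 1) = (r - 4)*(r - 1)*(r + 1)*(r + 1)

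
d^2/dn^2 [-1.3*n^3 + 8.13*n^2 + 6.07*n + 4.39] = 16.26 - 7.8*n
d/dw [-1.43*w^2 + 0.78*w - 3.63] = 0.78 - 2.86*w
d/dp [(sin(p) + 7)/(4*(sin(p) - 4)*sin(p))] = (-cos(p) - 14/tan(p) + 28*cos(p)/sin(p)^2)/(4*(sin(p) - 4)^2)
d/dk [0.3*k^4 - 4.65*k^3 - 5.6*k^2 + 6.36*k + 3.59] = 1.2*k^3 - 13.95*k^2 - 11.2*k + 6.36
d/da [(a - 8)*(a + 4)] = 2*a - 4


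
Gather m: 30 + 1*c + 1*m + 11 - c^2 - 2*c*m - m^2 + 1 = -c^2 + c - m^2 + m*(1 - 2*c) + 42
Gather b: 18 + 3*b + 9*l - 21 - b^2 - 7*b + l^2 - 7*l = -b^2 - 4*b + l^2 + 2*l - 3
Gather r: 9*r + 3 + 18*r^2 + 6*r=18*r^2 + 15*r + 3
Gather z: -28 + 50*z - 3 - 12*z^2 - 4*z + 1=-12*z^2 + 46*z - 30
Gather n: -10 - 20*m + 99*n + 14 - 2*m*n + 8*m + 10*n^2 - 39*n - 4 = -12*m + 10*n^2 + n*(60 - 2*m)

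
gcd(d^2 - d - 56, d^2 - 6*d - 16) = d - 8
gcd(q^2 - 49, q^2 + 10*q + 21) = q + 7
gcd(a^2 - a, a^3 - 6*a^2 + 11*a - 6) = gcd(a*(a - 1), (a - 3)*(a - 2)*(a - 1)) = a - 1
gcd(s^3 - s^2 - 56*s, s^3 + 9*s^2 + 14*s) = s^2 + 7*s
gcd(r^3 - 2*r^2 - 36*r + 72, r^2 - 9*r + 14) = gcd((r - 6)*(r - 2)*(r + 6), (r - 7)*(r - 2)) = r - 2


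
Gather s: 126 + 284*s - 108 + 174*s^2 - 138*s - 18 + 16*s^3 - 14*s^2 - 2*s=16*s^3 + 160*s^2 + 144*s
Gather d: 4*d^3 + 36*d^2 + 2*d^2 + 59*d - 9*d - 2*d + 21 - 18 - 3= 4*d^3 + 38*d^2 + 48*d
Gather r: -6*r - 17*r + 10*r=-13*r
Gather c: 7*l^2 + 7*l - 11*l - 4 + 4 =7*l^2 - 4*l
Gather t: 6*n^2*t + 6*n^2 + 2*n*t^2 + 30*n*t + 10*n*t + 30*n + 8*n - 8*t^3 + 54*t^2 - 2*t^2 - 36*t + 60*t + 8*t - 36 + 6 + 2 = 6*n^2 + 38*n - 8*t^3 + t^2*(2*n + 52) + t*(6*n^2 + 40*n + 32) - 28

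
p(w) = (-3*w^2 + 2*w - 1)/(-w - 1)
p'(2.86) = 2.60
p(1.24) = 1.40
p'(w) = (2 - 6*w)/(-w - 1) + (-3*w^2 + 2*w - 1)/(-w - 1)^2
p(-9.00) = -32.75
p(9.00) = 22.60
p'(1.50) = 2.04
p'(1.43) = 1.98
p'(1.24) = 1.80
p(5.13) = 11.37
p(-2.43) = -16.49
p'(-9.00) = 2.91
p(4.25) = 8.89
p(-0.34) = 3.07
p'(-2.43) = 0.07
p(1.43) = 1.76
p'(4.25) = 2.78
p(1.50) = 1.90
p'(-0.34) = -10.77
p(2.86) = 5.13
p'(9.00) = 2.94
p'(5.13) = 2.84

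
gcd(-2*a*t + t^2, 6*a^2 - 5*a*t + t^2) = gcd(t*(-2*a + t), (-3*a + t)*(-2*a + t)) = -2*a + t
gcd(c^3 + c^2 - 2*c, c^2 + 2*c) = c^2 + 2*c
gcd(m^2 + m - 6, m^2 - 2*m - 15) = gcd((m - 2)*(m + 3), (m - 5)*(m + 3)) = m + 3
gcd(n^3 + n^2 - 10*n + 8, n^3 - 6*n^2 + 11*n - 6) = n^2 - 3*n + 2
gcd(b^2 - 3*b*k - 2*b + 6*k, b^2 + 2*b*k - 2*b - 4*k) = b - 2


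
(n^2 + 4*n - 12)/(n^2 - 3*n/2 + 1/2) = 2*(n^2 + 4*n - 12)/(2*n^2 - 3*n + 1)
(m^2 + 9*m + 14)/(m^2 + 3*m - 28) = (m + 2)/(m - 4)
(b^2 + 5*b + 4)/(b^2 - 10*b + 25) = (b^2 + 5*b + 4)/(b^2 - 10*b + 25)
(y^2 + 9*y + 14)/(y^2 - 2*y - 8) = (y + 7)/(y - 4)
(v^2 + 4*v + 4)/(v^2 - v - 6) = (v + 2)/(v - 3)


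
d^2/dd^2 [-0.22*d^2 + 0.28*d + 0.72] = -0.440000000000000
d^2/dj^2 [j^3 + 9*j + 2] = 6*j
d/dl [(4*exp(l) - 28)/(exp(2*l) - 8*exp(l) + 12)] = 4*(-2*(exp(l) - 7)*(exp(l) - 4) + exp(2*l) - 8*exp(l) + 12)*exp(l)/(exp(2*l) - 8*exp(l) + 12)^2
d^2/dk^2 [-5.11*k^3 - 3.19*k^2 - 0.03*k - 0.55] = -30.66*k - 6.38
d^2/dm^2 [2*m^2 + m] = 4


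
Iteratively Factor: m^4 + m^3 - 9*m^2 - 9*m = (m + 3)*(m^3 - 2*m^2 - 3*m) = (m + 1)*(m + 3)*(m^2 - 3*m) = (m - 3)*(m + 1)*(m + 3)*(m)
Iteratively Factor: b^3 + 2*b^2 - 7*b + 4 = (b - 1)*(b^2 + 3*b - 4) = (b - 1)*(b + 4)*(b - 1)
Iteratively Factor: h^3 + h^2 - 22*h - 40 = (h + 4)*(h^2 - 3*h - 10) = (h + 2)*(h + 4)*(h - 5)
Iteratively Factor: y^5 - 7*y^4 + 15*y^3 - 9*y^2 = (y - 3)*(y^4 - 4*y^3 + 3*y^2) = y*(y - 3)*(y^3 - 4*y^2 + 3*y) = y*(y - 3)*(y - 1)*(y^2 - 3*y) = y^2*(y - 3)*(y - 1)*(y - 3)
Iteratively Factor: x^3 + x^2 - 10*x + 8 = (x - 1)*(x^2 + 2*x - 8) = (x - 2)*(x - 1)*(x + 4)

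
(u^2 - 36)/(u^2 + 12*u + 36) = (u - 6)/(u + 6)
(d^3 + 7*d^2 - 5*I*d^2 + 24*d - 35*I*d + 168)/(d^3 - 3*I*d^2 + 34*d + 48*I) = (d + 7)/(d + 2*I)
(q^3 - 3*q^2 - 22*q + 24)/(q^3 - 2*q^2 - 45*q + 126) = (q^2 + 3*q - 4)/(q^2 + 4*q - 21)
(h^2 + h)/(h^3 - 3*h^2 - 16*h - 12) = h/(h^2 - 4*h - 12)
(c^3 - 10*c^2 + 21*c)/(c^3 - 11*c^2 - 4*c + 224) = c*(c - 3)/(c^2 - 4*c - 32)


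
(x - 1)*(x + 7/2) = x^2 + 5*x/2 - 7/2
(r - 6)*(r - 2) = r^2 - 8*r + 12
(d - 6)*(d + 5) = d^2 - d - 30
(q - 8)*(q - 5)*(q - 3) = q^3 - 16*q^2 + 79*q - 120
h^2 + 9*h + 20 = (h + 4)*(h + 5)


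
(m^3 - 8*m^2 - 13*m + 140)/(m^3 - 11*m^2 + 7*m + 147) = (m^2 - m - 20)/(m^2 - 4*m - 21)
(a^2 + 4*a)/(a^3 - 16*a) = 1/(a - 4)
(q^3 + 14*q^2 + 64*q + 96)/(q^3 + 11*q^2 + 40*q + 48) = (q + 6)/(q + 3)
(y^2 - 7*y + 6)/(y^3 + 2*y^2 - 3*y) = (y - 6)/(y*(y + 3))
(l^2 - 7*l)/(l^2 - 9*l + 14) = l/(l - 2)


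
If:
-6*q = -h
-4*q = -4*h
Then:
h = 0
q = 0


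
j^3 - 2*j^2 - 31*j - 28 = (j - 7)*(j + 1)*(j + 4)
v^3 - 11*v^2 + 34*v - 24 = (v - 6)*(v - 4)*(v - 1)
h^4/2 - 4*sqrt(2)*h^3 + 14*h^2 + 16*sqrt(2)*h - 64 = (h/2 + 1)*(h - 2)*(h - 4*sqrt(2))^2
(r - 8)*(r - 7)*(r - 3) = r^3 - 18*r^2 + 101*r - 168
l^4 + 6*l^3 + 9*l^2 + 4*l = l*(l + 1)^2*(l + 4)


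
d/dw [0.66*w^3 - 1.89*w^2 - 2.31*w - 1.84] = 1.98*w^2 - 3.78*w - 2.31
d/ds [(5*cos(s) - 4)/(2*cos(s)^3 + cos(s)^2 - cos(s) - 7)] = 4*(20*cos(s)^3 - 19*cos(s)^2 - 8*cos(s) + 39)*sin(s)/(cos(s) + cos(2*s) + cos(3*s) - 13)^2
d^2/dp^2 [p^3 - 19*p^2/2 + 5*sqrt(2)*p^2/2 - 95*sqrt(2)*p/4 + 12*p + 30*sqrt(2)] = 6*p - 19 + 5*sqrt(2)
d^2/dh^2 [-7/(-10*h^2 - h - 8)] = 14*(-100*h^2 - 10*h + (20*h + 1)^2 - 80)/(10*h^2 + h + 8)^3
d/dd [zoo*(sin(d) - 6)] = zoo*cos(d)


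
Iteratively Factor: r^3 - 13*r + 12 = (r + 4)*(r^2 - 4*r + 3) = (r - 1)*(r + 4)*(r - 3)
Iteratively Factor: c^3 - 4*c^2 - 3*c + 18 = (c + 2)*(c^2 - 6*c + 9) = (c - 3)*(c + 2)*(c - 3)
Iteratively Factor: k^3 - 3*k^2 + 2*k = (k - 1)*(k^2 - 2*k) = (k - 2)*(k - 1)*(k)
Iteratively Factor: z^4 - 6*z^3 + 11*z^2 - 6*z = (z)*(z^3 - 6*z^2 + 11*z - 6) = z*(z - 2)*(z^2 - 4*z + 3) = z*(z - 2)*(z - 1)*(z - 3)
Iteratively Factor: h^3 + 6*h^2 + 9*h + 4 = (h + 4)*(h^2 + 2*h + 1) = (h + 1)*(h + 4)*(h + 1)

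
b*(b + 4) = b^2 + 4*b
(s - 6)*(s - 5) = s^2 - 11*s + 30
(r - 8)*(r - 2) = r^2 - 10*r + 16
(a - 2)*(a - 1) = a^2 - 3*a + 2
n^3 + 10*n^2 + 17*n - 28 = (n - 1)*(n + 4)*(n + 7)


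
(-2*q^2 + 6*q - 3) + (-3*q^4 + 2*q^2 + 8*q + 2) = -3*q^4 + 14*q - 1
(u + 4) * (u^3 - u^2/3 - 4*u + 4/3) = u^4 + 11*u^3/3 - 16*u^2/3 - 44*u/3 + 16/3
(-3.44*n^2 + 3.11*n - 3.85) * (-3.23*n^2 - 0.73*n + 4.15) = 11.1112*n^4 - 7.5341*n^3 - 4.1108*n^2 + 15.717*n - 15.9775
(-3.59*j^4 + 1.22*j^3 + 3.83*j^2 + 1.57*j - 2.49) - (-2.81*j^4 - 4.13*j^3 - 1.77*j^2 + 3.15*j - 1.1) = -0.78*j^4 + 5.35*j^3 + 5.6*j^2 - 1.58*j - 1.39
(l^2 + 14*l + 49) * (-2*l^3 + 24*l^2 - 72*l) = -2*l^5 - 4*l^4 + 166*l^3 + 168*l^2 - 3528*l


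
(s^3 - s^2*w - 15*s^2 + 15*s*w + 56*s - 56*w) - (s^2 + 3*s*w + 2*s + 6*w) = s^3 - s^2*w - 16*s^2 + 12*s*w + 54*s - 62*w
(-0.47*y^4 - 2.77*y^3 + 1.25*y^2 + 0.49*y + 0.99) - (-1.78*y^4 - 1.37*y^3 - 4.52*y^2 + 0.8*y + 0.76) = 1.31*y^4 - 1.4*y^3 + 5.77*y^2 - 0.31*y + 0.23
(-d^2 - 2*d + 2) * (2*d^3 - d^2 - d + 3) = -2*d^5 - 3*d^4 + 7*d^3 - 3*d^2 - 8*d + 6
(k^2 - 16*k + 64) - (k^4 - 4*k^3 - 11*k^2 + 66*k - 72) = -k^4 + 4*k^3 + 12*k^2 - 82*k + 136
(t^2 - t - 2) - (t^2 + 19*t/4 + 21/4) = -23*t/4 - 29/4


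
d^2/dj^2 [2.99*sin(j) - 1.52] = -2.99*sin(j)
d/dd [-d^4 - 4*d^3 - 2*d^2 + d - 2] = -4*d^3 - 12*d^2 - 4*d + 1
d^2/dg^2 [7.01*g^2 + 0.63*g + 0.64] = 14.0200000000000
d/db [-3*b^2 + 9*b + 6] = 9 - 6*b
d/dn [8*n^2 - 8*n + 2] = 16*n - 8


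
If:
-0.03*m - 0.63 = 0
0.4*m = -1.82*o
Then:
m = -21.00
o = 4.62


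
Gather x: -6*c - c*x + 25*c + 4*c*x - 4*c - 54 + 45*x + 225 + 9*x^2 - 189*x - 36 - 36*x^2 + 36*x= 15*c - 27*x^2 + x*(3*c - 108) + 135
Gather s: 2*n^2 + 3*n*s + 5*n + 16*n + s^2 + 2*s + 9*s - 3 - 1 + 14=2*n^2 + 21*n + s^2 + s*(3*n + 11) + 10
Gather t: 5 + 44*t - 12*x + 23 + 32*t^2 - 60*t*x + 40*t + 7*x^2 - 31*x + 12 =32*t^2 + t*(84 - 60*x) + 7*x^2 - 43*x + 40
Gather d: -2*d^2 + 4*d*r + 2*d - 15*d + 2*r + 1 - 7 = -2*d^2 + d*(4*r - 13) + 2*r - 6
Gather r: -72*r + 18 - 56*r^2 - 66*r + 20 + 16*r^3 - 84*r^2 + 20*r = 16*r^3 - 140*r^2 - 118*r + 38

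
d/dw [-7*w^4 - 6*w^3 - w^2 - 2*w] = -28*w^3 - 18*w^2 - 2*w - 2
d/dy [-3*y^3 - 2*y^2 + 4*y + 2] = -9*y^2 - 4*y + 4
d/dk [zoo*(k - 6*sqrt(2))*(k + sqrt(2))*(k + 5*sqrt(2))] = zoo*(k^2 + 1)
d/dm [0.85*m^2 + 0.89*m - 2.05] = 1.7*m + 0.89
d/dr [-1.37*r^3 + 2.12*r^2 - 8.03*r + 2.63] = -4.11*r^2 + 4.24*r - 8.03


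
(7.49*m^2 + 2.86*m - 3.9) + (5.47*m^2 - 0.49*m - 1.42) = 12.96*m^2 + 2.37*m - 5.32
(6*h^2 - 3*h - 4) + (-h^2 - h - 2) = 5*h^2 - 4*h - 6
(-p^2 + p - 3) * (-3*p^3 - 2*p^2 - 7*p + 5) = 3*p^5 - p^4 + 14*p^3 - 6*p^2 + 26*p - 15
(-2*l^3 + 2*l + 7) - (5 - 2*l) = -2*l^3 + 4*l + 2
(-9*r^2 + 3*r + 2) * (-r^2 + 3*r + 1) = 9*r^4 - 30*r^3 - 2*r^2 + 9*r + 2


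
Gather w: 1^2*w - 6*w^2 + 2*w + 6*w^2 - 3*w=0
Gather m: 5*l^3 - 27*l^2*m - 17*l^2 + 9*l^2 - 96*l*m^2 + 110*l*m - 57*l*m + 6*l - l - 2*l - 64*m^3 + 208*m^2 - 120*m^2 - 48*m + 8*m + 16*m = 5*l^3 - 8*l^2 + 3*l - 64*m^3 + m^2*(88 - 96*l) + m*(-27*l^2 + 53*l - 24)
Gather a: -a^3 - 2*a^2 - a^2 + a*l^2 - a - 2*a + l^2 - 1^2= -a^3 - 3*a^2 + a*(l^2 - 3) + l^2 - 1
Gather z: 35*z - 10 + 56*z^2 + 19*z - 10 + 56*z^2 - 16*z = 112*z^2 + 38*z - 20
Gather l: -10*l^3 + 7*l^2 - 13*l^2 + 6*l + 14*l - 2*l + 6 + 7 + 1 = -10*l^3 - 6*l^2 + 18*l + 14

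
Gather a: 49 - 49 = 0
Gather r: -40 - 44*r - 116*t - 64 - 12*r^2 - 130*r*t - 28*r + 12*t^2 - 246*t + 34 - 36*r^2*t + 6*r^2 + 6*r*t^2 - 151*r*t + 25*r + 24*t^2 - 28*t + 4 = r^2*(-36*t - 6) + r*(6*t^2 - 281*t - 47) + 36*t^2 - 390*t - 66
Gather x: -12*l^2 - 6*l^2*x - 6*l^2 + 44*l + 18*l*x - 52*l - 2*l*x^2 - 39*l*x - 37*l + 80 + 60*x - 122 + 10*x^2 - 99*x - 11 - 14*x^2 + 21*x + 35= -18*l^2 - 45*l + x^2*(-2*l - 4) + x*(-6*l^2 - 21*l - 18) - 18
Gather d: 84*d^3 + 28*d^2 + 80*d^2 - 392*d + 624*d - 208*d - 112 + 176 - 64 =84*d^3 + 108*d^2 + 24*d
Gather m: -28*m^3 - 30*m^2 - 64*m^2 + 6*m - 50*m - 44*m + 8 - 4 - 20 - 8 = -28*m^3 - 94*m^2 - 88*m - 24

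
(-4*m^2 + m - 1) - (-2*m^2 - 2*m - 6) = -2*m^2 + 3*m + 5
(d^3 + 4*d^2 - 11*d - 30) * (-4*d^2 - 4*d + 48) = -4*d^5 - 20*d^4 + 76*d^3 + 356*d^2 - 408*d - 1440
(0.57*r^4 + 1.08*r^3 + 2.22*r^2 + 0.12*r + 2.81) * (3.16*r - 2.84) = 1.8012*r^5 + 1.794*r^4 + 3.948*r^3 - 5.9256*r^2 + 8.5388*r - 7.9804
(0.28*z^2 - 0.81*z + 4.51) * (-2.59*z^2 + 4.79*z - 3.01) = -0.7252*z^4 + 3.4391*z^3 - 16.4036*z^2 + 24.041*z - 13.5751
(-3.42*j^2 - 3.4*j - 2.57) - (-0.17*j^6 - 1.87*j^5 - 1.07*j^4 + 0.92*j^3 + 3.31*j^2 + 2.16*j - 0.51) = 0.17*j^6 + 1.87*j^5 + 1.07*j^4 - 0.92*j^3 - 6.73*j^2 - 5.56*j - 2.06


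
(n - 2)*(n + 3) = n^2 + n - 6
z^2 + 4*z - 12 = (z - 2)*(z + 6)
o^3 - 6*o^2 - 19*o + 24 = (o - 8)*(o - 1)*(o + 3)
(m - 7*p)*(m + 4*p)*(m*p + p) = m^3*p - 3*m^2*p^2 + m^2*p - 28*m*p^3 - 3*m*p^2 - 28*p^3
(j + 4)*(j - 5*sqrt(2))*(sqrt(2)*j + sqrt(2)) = sqrt(2)*j^3 - 10*j^2 + 5*sqrt(2)*j^2 - 50*j + 4*sqrt(2)*j - 40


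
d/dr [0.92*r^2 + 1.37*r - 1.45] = 1.84*r + 1.37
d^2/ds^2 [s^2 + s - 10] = 2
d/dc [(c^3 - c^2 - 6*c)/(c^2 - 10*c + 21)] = (c^2 - 14*c - 14)/(c^2 - 14*c + 49)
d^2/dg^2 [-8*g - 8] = 0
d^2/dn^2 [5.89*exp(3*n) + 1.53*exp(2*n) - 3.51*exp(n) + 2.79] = (53.01*exp(2*n) + 6.12*exp(n) - 3.51)*exp(n)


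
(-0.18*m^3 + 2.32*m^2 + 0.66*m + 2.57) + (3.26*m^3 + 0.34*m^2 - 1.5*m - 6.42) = 3.08*m^3 + 2.66*m^2 - 0.84*m - 3.85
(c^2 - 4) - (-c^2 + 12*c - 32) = 2*c^2 - 12*c + 28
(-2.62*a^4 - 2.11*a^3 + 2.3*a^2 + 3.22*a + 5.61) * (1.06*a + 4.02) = -2.7772*a^5 - 12.769*a^4 - 6.0442*a^3 + 12.6592*a^2 + 18.891*a + 22.5522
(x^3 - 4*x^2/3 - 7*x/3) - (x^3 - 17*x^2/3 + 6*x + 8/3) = 13*x^2/3 - 25*x/3 - 8/3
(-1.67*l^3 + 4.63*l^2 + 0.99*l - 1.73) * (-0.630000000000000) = 1.0521*l^3 - 2.9169*l^2 - 0.6237*l + 1.0899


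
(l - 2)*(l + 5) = l^2 + 3*l - 10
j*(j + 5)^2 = j^3 + 10*j^2 + 25*j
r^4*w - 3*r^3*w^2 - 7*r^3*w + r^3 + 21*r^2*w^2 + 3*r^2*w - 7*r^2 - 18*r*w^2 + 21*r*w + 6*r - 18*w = (r - 6)*(r - 1)*(r - 3*w)*(r*w + 1)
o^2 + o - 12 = (o - 3)*(o + 4)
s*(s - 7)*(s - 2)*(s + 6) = s^4 - 3*s^3 - 40*s^2 + 84*s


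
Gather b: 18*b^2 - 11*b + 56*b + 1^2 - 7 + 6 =18*b^2 + 45*b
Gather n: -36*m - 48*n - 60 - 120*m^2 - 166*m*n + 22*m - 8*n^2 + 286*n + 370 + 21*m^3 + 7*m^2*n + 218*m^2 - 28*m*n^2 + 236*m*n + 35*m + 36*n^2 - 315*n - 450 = 21*m^3 + 98*m^2 + 21*m + n^2*(28 - 28*m) + n*(7*m^2 + 70*m - 77) - 140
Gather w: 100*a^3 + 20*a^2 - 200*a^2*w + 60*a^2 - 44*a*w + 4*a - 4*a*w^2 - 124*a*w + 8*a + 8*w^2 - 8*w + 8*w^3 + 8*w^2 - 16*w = 100*a^3 + 80*a^2 + 12*a + 8*w^3 + w^2*(16 - 4*a) + w*(-200*a^2 - 168*a - 24)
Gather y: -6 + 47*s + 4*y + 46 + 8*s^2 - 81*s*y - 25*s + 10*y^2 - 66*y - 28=8*s^2 + 22*s + 10*y^2 + y*(-81*s - 62) + 12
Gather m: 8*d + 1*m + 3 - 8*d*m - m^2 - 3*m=8*d - m^2 + m*(-8*d - 2) + 3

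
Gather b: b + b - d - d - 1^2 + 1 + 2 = 2*b - 2*d + 2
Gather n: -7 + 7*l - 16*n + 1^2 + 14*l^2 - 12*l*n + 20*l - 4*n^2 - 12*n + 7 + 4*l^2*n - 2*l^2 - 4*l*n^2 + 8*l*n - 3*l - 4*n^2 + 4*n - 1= 12*l^2 + 24*l + n^2*(-4*l - 8) + n*(4*l^2 - 4*l - 24)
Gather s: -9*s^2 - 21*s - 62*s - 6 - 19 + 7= -9*s^2 - 83*s - 18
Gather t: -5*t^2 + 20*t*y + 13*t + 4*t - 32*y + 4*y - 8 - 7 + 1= -5*t^2 + t*(20*y + 17) - 28*y - 14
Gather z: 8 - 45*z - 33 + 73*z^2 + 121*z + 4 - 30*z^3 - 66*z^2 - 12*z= -30*z^3 + 7*z^2 + 64*z - 21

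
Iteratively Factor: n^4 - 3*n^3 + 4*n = (n - 2)*(n^3 - n^2 - 2*n) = n*(n - 2)*(n^2 - n - 2) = n*(n - 2)*(n + 1)*(n - 2)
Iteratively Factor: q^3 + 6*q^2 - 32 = (q + 4)*(q^2 + 2*q - 8) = (q - 2)*(q + 4)*(q + 4)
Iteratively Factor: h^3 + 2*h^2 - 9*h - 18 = (h + 3)*(h^2 - h - 6) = (h - 3)*(h + 3)*(h + 2)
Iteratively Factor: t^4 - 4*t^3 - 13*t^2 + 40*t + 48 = (t - 4)*(t^3 - 13*t - 12) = (t - 4)*(t + 1)*(t^2 - t - 12) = (t - 4)^2*(t + 1)*(t + 3)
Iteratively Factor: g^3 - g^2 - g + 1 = (g - 1)*(g^2 - 1) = (g - 1)^2*(g + 1)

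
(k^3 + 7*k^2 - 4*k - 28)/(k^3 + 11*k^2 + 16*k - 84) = (k + 2)/(k + 6)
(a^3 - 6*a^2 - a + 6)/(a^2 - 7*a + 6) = a + 1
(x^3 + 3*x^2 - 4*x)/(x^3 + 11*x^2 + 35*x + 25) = x*(x^2 + 3*x - 4)/(x^3 + 11*x^2 + 35*x + 25)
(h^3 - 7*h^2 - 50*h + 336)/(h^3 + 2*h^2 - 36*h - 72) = (h^2 - h - 56)/(h^2 + 8*h + 12)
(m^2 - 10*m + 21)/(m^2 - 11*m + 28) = (m - 3)/(m - 4)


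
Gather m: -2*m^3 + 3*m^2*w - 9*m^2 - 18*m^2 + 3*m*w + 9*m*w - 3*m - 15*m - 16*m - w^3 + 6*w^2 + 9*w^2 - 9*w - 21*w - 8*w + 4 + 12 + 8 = -2*m^3 + m^2*(3*w - 27) + m*(12*w - 34) - w^3 + 15*w^2 - 38*w + 24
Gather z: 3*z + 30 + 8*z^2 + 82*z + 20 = 8*z^2 + 85*z + 50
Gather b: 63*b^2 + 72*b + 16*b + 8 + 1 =63*b^2 + 88*b + 9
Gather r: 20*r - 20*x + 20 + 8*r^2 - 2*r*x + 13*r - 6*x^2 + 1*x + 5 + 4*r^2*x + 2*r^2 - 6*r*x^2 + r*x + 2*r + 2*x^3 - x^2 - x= r^2*(4*x + 10) + r*(-6*x^2 - x + 35) + 2*x^3 - 7*x^2 - 20*x + 25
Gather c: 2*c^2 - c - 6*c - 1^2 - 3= 2*c^2 - 7*c - 4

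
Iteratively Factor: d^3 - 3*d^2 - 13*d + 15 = (d + 3)*(d^2 - 6*d + 5) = (d - 1)*(d + 3)*(d - 5)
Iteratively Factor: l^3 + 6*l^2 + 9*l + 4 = (l + 4)*(l^2 + 2*l + 1) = (l + 1)*(l + 4)*(l + 1)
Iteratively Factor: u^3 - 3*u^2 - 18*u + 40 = (u - 5)*(u^2 + 2*u - 8) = (u - 5)*(u - 2)*(u + 4)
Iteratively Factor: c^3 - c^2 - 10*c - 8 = (c + 2)*(c^2 - 3*c - 4) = (c + 1)*(c + 2)*(c - 4)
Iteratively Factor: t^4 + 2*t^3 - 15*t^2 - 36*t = (t)*(t^3 + 2*t^2 - 15*t - 36) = t*(t + 3)*(t^2 - t - 12) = t*(t - 4)*(t + 3)*(t + 3)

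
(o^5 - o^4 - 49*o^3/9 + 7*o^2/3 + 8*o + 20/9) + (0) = o^5 - o^4 - 49*o^3/9 + 7*o^2/3 + 8*o + 20/9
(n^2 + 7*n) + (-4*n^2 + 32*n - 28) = -3*n^2 + 39*n - 28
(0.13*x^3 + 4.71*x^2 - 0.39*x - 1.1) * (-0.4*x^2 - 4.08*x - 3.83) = -0.052*x^5 - 2.4144*x^4 - 19.5587*x^3 - 16.0081*x^2 + 5.9817*x + 4.213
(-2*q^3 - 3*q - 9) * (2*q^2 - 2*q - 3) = -4*q^5 + 4*q^4 - 12*q^2 + 27*q + 27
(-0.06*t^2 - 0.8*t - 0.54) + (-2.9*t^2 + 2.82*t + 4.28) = -2.96*t^2 + 2.02*t + 3.74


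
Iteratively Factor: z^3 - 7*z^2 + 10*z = (z - 2)*(z^2 - 5*z) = (z - 5)*(z - 2)*(z)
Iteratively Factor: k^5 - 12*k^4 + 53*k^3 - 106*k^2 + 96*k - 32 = (k - 2)*(k^4 - 10*k^3 + 33*k^2 - 40*k + 16) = (k - 2)*(k - 1)*(k^3 - 9*k^2 + 24*k - 16) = (k - 4)*(k - 2)*(k - 1)*(k^2 - 5*k + 4) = (k - 4)*(k - 2)*(k - 1)^2*(k - 4)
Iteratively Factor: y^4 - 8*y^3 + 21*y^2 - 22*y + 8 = (y - 1)*(y^3 - 7*y^2 + 14*y - 8) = (y - 4)*(y - 1)*(y^2 - 3*y + 2) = (y - 4)*(y - 1)^2*(y - 2)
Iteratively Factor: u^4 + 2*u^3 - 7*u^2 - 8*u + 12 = (u + 3)*(u^3 - u^2 - 4*u + 4) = (u - 1)*(u + 3)*(u^2 - 4) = (u - 1)*(u + 2)*(u + 3)*(u - 2)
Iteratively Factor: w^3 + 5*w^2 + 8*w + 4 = (w + 2)*(w^2 + 3*w + 2) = (w + 2)^2*(w + 1)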